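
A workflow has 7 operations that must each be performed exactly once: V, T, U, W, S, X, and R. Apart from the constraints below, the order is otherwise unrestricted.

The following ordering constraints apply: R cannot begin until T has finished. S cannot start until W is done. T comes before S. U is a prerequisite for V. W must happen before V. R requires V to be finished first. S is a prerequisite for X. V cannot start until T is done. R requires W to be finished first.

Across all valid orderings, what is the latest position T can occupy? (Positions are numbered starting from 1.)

3

Following every chain forward from T, the operations that must come later are V, S, X, R — 4 of them.
With 4 mandatory successors out of 7 operations total, the latest slot for T is 7−4 = 3, and it's reachable by doing all non-successors before T.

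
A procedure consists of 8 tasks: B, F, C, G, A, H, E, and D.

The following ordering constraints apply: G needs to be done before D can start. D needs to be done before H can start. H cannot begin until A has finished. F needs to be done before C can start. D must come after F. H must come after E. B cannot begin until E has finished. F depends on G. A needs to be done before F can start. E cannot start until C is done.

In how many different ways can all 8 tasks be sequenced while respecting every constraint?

2 tasks have no prerequisites (G, A), so any of them could come first.
Systematically extending each partial ordering one task at a time and counting, there are 14 complete orderings.

14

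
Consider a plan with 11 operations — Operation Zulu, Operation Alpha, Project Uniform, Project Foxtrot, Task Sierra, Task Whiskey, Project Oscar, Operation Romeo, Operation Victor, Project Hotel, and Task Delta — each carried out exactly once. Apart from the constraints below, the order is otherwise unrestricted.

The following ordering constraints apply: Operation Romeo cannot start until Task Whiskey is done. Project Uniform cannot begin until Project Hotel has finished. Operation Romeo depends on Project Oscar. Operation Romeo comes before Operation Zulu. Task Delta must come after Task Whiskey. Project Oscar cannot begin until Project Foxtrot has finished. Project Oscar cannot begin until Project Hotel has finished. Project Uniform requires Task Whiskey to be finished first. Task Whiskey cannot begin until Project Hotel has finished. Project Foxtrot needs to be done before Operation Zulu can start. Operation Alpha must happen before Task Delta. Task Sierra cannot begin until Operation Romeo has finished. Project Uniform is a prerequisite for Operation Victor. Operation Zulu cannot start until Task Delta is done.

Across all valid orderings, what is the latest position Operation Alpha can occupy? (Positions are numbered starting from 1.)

Following every chain forward from Operation Alpha, the operations that must come later are Operation Zulu, Task Delta — 2 of them.
With 2 mandatory successors out of 11 operations total, the latest slot for Operation Alpha is 11−2 = 9, and it's reachable by doing all non-successors before Operation Alpha.

9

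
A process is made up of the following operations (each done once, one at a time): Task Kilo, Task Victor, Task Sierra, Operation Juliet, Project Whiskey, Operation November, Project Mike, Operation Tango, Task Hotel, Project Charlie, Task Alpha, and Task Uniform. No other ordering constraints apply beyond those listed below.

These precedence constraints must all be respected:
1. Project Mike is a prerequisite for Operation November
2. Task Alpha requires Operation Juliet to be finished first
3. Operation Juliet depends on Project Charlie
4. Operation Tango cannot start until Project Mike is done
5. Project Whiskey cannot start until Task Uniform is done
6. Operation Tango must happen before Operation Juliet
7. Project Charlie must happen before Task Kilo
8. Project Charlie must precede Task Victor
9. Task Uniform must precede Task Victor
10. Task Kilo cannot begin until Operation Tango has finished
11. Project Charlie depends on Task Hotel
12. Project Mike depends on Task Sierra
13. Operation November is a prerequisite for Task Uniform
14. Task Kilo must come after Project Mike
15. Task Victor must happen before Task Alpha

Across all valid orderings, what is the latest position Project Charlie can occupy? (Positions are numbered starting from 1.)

8

Following every chain forward from Project Charlie, the operations that must come later are Task Kilo, Task Victor, Operation Juliet, Task Alpha — 4 of them.
With 4 mandatory successors out of 12 operations total, the latest slot for Project Charlie is 12−4 = 8, and it's reachable by doing all non-successors before Project Charlie.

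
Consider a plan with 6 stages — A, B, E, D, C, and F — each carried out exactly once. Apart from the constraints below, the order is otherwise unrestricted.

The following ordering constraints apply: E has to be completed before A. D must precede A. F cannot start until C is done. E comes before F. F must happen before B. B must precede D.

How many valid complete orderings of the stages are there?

2

2 stages have no prerequisites (E, C), so any of them could come first.
Enumerating by repeatedly choosing an available stage (one whose prerequisites are all placed) gives 2 distinct complete orderings.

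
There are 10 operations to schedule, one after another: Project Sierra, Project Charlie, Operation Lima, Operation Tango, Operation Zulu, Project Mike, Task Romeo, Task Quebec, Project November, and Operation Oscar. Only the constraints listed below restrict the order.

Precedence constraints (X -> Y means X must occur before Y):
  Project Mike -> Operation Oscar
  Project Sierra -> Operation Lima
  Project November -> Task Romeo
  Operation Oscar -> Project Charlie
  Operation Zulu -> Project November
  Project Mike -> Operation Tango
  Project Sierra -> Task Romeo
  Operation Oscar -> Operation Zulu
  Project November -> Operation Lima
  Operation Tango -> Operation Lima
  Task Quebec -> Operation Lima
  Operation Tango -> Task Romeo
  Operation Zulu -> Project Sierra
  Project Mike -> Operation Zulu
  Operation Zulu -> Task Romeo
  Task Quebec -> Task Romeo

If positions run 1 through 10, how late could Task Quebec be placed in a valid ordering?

8

Following every chain forward from Task Quebec, the operations that must come later are Operation Lima, Task Romeo — 2 of them.
So at least 2 operations follow Task Quebec, putting Task Quebec no later than position 8. That position is achievable by scheduling everything else first.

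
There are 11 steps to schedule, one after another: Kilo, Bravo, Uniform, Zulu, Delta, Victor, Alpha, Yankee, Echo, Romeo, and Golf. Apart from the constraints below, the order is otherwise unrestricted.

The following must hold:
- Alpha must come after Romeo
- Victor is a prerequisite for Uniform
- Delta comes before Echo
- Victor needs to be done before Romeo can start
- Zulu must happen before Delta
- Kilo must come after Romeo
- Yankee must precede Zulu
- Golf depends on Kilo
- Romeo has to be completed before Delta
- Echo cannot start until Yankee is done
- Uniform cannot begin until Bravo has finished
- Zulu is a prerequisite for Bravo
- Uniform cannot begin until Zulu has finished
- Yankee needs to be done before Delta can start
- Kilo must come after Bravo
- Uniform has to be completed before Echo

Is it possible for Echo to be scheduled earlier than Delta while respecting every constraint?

The constraints give a chain Delta → Echo, which forces Delta before Echo.
Hence Echo can never be scheduled before Delta.

No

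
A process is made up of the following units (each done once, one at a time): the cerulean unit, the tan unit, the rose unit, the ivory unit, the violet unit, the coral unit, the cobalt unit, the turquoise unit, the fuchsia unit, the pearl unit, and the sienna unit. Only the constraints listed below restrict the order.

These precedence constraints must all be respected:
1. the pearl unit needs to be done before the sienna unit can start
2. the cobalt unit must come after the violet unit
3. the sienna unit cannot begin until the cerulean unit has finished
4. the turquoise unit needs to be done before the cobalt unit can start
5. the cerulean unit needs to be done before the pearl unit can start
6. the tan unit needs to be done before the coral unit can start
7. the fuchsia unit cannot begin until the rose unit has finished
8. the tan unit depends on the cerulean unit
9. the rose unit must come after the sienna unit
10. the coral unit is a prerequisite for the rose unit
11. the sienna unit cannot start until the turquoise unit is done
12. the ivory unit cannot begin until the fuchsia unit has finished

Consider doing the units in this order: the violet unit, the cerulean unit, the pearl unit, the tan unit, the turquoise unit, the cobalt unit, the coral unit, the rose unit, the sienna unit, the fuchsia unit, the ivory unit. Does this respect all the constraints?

In the proposed order, the rose unit appears before the sienna unit.
That contradicts the constraint that the sienna unit must precede the rose unit.

No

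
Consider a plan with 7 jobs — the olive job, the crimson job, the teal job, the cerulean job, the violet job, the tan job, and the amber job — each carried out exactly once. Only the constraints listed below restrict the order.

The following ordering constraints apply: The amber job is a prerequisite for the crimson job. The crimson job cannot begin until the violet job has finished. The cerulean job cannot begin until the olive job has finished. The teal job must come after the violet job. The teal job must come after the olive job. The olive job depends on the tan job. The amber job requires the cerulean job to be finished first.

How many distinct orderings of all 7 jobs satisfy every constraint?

17

The jobs with no prerequisites are the violet job, the tan job; any of them can be placed first.
Counting all ways to extend the partial order to a total order gives 17.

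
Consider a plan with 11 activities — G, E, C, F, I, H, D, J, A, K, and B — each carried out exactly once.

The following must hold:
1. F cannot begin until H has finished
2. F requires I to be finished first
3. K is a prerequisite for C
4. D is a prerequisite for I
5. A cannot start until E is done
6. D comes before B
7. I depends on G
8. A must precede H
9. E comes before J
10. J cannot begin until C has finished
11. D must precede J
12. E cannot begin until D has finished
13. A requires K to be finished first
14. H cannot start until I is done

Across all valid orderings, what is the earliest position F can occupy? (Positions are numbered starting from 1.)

Every activity that must precede F has to come before it. Tracing all chains that end at F, those activities are: G, E, I, H, D, A, K — 7 in total.
So at minimum 7 activities come before F, putting F no earlier than position 8. That position is achievable by scheduling exactly those predecessors first.

8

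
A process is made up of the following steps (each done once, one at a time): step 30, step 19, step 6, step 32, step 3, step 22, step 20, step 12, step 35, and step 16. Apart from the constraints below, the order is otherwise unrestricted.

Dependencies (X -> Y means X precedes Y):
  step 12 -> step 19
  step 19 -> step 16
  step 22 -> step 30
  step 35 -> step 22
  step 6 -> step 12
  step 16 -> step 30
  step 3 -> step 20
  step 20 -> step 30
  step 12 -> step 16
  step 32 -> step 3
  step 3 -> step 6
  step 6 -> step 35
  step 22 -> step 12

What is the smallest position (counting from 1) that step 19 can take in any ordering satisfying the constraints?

7

Working backwards through the constraints from step 19, its full set of required predecessors is step 6, step 32, step 3, step 22, step 12, step 35 — 6 of them.
So at minimum 6 steps come before step 19, putting step 19 no earlier than position 7. That position is achievable by scheduling exactly those predecessors first.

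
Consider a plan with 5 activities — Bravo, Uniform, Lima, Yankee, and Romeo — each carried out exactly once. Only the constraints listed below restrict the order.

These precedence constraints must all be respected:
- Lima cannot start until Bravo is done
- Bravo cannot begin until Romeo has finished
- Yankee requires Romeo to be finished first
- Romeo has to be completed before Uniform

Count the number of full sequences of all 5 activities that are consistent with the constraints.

12

Only Romeo has no prerequisites, so it must go first.
Counting all ways to extend the partial order to a total order gives 12.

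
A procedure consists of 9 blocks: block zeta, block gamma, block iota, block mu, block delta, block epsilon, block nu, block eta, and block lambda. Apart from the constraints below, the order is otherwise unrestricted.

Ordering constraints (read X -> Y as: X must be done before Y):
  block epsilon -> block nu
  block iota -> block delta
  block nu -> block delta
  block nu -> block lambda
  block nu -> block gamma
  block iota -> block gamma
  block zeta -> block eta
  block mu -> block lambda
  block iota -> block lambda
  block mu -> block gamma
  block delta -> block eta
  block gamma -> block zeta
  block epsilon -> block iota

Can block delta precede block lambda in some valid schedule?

Nothing in the constraints forces block lambda before block delta — there is no chain from block lambda to block delta.
So a valid ordering placing block delta earlier than block lambda exists.

Yes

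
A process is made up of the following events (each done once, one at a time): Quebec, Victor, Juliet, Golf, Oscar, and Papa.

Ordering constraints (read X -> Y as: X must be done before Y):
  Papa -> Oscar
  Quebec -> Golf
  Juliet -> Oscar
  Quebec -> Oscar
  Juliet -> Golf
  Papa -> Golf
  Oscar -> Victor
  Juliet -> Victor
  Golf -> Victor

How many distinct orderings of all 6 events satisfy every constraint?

3 events have no prerequisites (Quebec, Juliet, Papa), so any of them could come first.
Enumerating by repeatedly choosing an available event (one whose prerequisites are all placed) gives 12 distinct complete orderings.

12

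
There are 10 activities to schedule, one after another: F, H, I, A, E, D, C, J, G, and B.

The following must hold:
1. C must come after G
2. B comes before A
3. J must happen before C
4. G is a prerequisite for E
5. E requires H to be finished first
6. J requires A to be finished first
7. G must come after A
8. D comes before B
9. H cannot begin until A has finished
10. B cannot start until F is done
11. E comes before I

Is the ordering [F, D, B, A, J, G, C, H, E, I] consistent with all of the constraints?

Yes

Going through the constraints one by one, each required predecessor appears earlier in the sequence than its dependent — e.g. A (position 4) is before H (position 8), as required.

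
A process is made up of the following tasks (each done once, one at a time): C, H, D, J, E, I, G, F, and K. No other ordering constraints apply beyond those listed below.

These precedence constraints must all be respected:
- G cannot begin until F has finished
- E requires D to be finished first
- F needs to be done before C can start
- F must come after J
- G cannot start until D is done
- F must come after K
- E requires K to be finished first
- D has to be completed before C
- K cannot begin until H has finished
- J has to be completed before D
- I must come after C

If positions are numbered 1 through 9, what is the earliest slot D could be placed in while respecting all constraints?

The only task forced before D (directly or transitively) is J.
So at minimum 1 task comes before D, putting D no earlier than position 2. That position is achievable by scheduling exactly that predecessor first.

2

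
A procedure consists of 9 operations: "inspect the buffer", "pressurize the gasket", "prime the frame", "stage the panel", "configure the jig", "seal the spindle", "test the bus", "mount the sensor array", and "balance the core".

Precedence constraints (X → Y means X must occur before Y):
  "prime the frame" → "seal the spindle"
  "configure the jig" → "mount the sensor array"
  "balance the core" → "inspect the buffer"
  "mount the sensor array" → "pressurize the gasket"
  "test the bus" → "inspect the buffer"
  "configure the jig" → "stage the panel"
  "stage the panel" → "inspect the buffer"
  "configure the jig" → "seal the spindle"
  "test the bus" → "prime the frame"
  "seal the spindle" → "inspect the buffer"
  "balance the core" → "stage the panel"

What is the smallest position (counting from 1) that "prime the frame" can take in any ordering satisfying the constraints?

2

The only operation forced before "prime the frame" (directly or transitively) is "test the bus".
So at minimum 1 operation comes before "prime the frame", putting "prime the frame" no earlier than position 2. That position is achievable by scheduling exactly that predecessor first.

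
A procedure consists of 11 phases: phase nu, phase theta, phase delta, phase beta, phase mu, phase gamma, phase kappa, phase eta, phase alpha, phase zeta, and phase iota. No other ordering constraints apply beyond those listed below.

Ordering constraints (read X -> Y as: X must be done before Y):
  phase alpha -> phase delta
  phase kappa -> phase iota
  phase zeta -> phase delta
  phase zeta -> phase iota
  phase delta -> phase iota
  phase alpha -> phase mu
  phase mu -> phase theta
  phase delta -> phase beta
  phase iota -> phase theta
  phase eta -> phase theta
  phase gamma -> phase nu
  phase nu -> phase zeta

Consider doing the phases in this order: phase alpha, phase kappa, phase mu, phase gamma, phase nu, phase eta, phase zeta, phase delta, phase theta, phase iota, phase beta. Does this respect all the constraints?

The sequence places phase theta ahead of phase iota.
But one of the constraints requires phase iota before phase theta, so this ordering violates it.

No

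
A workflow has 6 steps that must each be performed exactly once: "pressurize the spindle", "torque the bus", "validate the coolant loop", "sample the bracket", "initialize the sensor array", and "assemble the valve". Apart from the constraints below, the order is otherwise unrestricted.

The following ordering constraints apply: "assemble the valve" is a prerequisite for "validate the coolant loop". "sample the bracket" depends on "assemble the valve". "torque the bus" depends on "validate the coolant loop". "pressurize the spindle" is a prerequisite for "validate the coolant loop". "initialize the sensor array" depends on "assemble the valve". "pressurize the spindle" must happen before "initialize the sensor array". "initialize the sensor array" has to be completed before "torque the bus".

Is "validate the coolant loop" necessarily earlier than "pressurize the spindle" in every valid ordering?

There is a chain "pressurize the spindle" → "validate the coolant loop", which puts "pressurize the spindle" before "validate the coolant loop".
So "validate the coolant loop" never precedes "pressurize the spindle".

No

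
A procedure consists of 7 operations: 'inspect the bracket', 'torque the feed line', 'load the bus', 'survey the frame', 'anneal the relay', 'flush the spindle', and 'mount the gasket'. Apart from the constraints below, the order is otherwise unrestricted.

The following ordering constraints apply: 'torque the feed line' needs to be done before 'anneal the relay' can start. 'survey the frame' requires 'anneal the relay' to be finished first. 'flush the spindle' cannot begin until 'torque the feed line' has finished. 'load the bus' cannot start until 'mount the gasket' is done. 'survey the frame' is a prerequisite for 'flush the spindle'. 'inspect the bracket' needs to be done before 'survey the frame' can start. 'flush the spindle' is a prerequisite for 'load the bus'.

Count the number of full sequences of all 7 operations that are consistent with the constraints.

18

The operations with no prerequisites are 'inspect the bracket', 'torque the feed line', 'mount the gasket'; any of them can be placed first.
Enumerating by repeatedly choosing an available operation (one whose prerequisites are all placed) gives 18 distinct complete orderings.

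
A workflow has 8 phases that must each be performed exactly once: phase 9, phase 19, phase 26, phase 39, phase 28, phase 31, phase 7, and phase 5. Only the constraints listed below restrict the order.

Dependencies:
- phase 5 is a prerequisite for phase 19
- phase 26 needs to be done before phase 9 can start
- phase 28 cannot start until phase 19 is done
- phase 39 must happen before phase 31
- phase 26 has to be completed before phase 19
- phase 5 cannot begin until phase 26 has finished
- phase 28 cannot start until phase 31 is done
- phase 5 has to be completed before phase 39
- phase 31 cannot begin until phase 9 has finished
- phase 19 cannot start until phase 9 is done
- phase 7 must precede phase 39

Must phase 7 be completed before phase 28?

Yes

Chaining the stated constraints: phase 7 → phase 39 → phase 31 → phase 28.
That forces phase 7 before phase 28 in every valid schedule.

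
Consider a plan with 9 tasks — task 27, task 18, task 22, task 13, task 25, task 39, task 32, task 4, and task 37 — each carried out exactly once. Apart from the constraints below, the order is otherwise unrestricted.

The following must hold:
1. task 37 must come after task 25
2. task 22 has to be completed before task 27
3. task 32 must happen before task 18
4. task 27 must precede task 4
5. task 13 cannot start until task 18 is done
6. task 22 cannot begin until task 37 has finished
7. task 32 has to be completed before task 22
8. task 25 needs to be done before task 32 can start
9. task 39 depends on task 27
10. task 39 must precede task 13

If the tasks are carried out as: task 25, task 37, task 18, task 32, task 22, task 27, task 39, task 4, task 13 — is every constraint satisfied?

In the proposed order, task 18 appears before task 32.
But one of the constraints requires task 32 before task 18, so this ordering violates it.

No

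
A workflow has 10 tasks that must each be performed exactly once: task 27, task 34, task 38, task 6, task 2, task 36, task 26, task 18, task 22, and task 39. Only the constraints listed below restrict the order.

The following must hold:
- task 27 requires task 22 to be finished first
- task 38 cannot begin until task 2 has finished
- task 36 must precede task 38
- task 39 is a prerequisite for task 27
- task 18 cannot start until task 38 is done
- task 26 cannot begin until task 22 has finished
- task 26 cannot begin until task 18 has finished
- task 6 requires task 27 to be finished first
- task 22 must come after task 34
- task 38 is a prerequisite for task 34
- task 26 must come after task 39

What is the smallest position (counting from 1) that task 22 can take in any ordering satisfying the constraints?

Every task that must precede task 22 has to come before it. Tracing all chains that end at task 22, those tasks are: task 34, task 38, task 2, task 36 — 4 in total.
So at minimum 4 tasks come before task 22, putting task 22 no earlier than position 5. That position is achievable by scheduling exactly those predecessors first.

5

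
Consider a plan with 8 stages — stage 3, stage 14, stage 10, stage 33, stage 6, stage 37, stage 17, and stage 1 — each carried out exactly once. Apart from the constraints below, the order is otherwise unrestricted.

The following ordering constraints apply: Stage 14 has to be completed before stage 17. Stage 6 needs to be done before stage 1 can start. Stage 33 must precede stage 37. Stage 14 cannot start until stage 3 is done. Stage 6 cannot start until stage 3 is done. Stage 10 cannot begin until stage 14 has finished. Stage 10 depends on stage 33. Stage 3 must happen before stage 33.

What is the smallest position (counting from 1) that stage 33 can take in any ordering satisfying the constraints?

2

The only stage forced before stage 33 (directly or transitively) is stage 3.
So at minimum 1 stage comes before stage 33, putting stage 33 no earlier than position 2. That position is achievable by scheduling exactly that predecessor first.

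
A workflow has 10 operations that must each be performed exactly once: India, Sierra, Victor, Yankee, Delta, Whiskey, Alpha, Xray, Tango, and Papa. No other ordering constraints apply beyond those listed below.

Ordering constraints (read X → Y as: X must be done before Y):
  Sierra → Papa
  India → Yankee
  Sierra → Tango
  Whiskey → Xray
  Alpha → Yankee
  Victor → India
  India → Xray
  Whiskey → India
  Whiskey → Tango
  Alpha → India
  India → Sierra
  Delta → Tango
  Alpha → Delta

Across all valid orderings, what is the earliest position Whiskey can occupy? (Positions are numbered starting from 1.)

1

Nothing is required before Whiskey; it can be the very first operation.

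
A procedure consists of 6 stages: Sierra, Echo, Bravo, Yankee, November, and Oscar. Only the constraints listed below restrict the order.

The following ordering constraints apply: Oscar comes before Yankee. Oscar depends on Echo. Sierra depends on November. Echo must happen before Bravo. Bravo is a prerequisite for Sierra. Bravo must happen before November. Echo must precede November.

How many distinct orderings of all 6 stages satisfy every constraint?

Echo is the only stage with nothing required before it, so every ordering starts there.
Systematically extending each partial ordering one stage at a time and counting, there are 10 complete orderings.

10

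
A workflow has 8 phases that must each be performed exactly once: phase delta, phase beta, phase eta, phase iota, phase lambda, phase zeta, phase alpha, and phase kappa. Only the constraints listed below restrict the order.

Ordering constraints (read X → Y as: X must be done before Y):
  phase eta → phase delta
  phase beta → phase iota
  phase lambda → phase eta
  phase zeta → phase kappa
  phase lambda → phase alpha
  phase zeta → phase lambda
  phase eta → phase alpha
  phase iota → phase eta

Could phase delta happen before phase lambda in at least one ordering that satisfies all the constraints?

No

Following phase lambda → phase eta → phase delta, phase lambda must precede phase delta in every valid ordering.
Hence phase delta can never be scheduled before phase lambda.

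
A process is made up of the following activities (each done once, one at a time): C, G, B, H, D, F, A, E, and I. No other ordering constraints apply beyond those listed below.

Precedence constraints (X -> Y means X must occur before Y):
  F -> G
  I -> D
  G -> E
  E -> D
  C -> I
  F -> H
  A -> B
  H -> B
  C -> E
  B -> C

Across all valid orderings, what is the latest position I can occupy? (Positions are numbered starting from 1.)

8

The only activity forced after I (directly or by a chain) is D.
With 1 mandatory successor out of 9 activities total, the latest slot for I is 9−1 = 8, and it's reachable by doing all non-successors before I.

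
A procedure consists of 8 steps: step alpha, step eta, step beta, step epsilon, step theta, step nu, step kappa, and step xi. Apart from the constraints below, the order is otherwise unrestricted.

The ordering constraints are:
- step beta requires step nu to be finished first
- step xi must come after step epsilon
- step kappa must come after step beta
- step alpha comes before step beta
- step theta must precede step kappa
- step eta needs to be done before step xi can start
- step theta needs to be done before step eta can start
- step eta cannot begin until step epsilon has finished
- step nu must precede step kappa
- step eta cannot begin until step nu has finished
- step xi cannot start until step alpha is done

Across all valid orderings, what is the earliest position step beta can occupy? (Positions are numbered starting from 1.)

The steps that are forced before step beta, directly or transitively, are step alpha, step nu. That's 2 steps.
With 2 mandatory predecessors, the earliest step beta can sit is position 2+1 = 3, and placing just those 2 first achieves it.

3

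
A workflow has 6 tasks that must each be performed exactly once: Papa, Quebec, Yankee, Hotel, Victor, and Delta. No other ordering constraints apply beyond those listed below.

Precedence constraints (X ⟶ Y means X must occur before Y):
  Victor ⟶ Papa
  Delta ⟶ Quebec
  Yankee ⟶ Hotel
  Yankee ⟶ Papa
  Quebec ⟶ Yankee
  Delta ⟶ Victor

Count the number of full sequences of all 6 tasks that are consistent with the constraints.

Delta is the only task with nothing required before it, so every ordering starts there.
Counting all ways to extend the partial order to a total order gives 7.

7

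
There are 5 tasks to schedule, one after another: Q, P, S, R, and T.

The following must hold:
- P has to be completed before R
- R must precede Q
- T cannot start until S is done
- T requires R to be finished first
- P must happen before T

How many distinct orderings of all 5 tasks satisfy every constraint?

2 tasks have no prerequisites (P, S), so any of them could come first.
Counting all ways to extend the partial order to a total order gives 7.

7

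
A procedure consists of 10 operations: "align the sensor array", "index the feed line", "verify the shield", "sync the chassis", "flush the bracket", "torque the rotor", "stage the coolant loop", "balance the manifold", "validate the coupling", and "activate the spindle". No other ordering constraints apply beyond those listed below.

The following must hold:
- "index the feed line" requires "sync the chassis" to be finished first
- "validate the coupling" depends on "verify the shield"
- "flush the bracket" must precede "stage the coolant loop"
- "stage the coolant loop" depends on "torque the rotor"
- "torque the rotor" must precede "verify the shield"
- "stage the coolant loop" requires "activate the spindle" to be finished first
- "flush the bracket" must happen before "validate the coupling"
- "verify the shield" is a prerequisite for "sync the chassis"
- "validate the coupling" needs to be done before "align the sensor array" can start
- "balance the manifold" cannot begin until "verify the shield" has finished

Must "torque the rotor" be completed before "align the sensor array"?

Yes

Following the dependencies: "torque the rotor" → "verify the shield" → "validate the coupling" → "align the sensor array".
So "torque the rotor" must precede "align the sensor array" in any valid ordering.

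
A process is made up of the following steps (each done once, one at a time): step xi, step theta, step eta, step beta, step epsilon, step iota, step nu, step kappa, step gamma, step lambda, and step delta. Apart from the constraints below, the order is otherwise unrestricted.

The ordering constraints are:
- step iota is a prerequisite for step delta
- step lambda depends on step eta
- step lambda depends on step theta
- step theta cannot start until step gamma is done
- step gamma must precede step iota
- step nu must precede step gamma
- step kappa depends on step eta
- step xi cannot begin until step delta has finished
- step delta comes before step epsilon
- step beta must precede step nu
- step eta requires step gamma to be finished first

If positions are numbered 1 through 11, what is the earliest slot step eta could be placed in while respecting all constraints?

4

Working backwards through the constraints from step eta, its full set of required predecessors is step beta, step nu, step gamma — 3 of them.
So at minimum 3 steps come before step eta, putting step eta no earlier than position 4. That position is achievable by scheduling exactly those predecessors first.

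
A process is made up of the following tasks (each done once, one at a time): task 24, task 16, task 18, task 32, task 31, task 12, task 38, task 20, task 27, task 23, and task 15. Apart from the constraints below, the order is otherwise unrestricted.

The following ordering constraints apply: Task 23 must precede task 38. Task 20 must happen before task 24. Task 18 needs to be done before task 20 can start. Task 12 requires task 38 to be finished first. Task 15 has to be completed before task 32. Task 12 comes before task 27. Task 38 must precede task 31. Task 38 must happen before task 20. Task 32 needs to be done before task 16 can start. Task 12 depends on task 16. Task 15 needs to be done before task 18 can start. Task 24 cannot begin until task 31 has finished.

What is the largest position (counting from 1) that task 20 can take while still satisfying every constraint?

10

Following the constraints forward from task 20, its only required successor is task 24.
So at least 1 task follows task 20, putting task 20 no later than position 10. That position is achievable by scheduling everything else first.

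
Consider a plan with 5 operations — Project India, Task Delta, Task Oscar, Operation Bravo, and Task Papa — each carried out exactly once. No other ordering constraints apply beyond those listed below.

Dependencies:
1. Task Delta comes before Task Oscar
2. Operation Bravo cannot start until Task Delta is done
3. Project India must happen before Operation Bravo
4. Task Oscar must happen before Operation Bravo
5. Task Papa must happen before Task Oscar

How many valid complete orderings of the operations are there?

8

The operations with no prerequisites are Project India, Task Delta, Task Papa; any of them can be placed first.
Counting all ways to extend the partial order to a total order gives 8.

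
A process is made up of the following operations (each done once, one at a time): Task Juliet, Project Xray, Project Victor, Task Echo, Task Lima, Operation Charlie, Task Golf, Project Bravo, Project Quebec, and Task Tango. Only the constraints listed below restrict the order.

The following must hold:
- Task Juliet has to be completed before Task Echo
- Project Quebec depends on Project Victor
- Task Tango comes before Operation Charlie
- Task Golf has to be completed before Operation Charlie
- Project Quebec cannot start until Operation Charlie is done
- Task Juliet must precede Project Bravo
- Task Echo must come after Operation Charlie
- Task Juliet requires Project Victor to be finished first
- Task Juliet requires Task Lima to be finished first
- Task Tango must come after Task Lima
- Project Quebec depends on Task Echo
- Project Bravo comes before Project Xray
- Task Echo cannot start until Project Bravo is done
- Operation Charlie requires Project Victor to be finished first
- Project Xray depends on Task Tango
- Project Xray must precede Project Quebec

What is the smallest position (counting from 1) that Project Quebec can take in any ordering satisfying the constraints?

Every operation that must precede Project Quebec has to come before it. Tracing all chains that end at Project Quebec, those operations are: Task Juliet, Project Xray, Project Victor, Task Echo, Task Lima, Operation Charlie, Task Golf, Project Bravo, Task Tango — 9 in total.
So at minimum 9 operations come before Project Quebec, putting Project Quebec no earlier than position 10. That position is achievable by scheduling exactly those predecessors first.

10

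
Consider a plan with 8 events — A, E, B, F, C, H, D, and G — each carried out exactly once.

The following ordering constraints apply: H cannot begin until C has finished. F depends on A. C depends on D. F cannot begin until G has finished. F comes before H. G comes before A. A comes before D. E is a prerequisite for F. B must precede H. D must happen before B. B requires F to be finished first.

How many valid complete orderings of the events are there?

2 events have no prerequisites (E, G), so any of them could come first.
Enumerating by repeatedly choosing an available event (one whose prerequisites are all placed) gives 19 distinct complete orderings.

19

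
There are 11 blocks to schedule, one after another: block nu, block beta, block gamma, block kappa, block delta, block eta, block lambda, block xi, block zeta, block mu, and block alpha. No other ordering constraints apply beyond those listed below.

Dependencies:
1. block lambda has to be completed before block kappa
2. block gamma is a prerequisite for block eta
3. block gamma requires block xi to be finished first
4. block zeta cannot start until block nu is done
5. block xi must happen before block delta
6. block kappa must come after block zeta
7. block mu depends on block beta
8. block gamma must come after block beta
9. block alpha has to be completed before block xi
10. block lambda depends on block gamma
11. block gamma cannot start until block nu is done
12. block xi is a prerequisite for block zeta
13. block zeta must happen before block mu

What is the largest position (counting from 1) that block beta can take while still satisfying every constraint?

Following every chain forward from block beta, the blocks that must come later are block gamma, block kappa, block eta, block lambda, block mu — 5 of them.
With 5 mandatory successors out of 11 blocks total, the latest slot for block beta is 11−5 = 6, and it's reachable by doing all non-successors before block beta.

6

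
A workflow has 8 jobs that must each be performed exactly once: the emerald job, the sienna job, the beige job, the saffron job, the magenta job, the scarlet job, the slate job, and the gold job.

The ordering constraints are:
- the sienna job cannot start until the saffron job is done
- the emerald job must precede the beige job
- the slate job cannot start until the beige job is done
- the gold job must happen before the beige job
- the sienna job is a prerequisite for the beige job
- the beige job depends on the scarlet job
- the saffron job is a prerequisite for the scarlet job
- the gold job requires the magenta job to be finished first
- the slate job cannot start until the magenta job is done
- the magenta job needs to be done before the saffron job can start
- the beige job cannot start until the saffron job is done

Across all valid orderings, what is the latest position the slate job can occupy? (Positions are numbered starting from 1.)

8

The slate job has no required successors, so nothing stops it from going last (position 8).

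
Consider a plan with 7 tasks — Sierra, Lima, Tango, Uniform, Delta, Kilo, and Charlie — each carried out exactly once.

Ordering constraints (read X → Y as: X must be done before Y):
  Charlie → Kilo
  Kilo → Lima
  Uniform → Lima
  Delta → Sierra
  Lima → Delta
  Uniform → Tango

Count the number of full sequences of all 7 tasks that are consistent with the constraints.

15

The tasks with no prerequisites are Uniform, Charlie; any of them can be placed first.
Counting all ways to extend the partial order to a total order gives 15.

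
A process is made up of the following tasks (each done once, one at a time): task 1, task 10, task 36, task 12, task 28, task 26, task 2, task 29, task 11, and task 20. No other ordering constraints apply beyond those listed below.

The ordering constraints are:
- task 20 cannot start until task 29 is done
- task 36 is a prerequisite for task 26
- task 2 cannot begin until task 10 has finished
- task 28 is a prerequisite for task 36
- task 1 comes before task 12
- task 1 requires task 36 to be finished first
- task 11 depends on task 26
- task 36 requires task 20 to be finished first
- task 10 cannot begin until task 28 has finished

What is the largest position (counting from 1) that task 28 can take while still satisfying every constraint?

Following every chain forward from task 28, the tasks that must come later are task 1, task 10, task 36, task 12, task 26, task 2, task 11 — 7 of them.
With 7 mandatory successors out of 10 tasks total, the latest slot for task 28 is 10−7 = 3, and it's reachable by doing all non-successors before task 28.

3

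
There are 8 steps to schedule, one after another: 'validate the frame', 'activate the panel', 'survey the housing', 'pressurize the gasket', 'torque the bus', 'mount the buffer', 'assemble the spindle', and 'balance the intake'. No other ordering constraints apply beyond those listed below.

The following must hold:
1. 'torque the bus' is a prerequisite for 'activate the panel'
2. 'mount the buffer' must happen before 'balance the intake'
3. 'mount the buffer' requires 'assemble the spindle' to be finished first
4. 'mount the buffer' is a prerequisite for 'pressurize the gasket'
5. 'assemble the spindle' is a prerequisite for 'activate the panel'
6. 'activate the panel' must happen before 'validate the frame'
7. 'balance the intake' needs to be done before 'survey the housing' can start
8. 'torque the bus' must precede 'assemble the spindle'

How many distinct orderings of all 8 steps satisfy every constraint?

Only 'torque the bus' has no prerequisites, so it must go first.
Counting all ways to extend the partial order to a total order gives 45.

45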